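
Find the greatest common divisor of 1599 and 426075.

39

Euclid: 426075 = 266·1599 + 741; 1599 = 2·741 + 117; 741 = 6·117 + 39; 117 = 3·39 + 0. Last nonzero remainder: 39.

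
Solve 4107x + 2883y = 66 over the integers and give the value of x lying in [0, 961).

457

Reduce mod 2883: 4107x ≡ 66 (mod 2883). With g = gcd(4107, 2883) = 3 dividing 66, divide through: 1369x ≡ 22 (mod 961).
Since gcd(1369, 961) = 1, x ≡ 22·(1369)⁻¹ ≡ 457 (mod 961). Smallest non-negative: 457.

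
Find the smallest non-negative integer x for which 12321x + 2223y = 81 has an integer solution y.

gcd(12321, 2223) = 9 (Euclid: 12321 = 5·2223 + 1206; 2223 = 1·1206 + 1017; 1206 = 1·1017 + 189; 1017 = 5·189 + 72; 189 = 2·72 + 45; 72 = 1·45 + 27; 45 = 1·27 + 18; 27 = 1·18 + 9; 18 = 2·9 + 0), and 9 | 81.
Extended Euclid: 12321·(-94) + 2223·(521) = 9. Scale by 9: x₀ = -846.
General solution x = x₀ + 247t; reducing mod 247 gives x = 142 (and y = -787).

142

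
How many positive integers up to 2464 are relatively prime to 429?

1379

429 = 3·11·13. Inclusion–exclusion on these primes:
2464 − ⌊2464/3⌋ − ⌊2464/11⌋ − ⌊2464/13⌋ + ⌊2464/33⌋ + ⌊2464/39⌋ + ⌊2464/143⌋ − ⌊2464/429⌋ = 1379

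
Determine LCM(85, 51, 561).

lcm(85, 51) = 85·51/gcd = 4335/17 = 255
lcm(255, 561) = 255·561/gcd = 143055/51 = 2805

2805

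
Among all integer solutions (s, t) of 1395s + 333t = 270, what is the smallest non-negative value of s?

36

Euclid: 1395 = 4·333 + 63; 333 = 5·63 + 18; 63 = 3·18 + 9; 18 = 2·9 + 0 → gcd = 9; 270 = 9·30.
Back-substitution yields 1395·(16) + 333·(-67) = 9, so one solution is s = 16·30 = 480, t = -67·30 = -2010.
Solutions in s differ by 333/9 = 37; the one in [0, 37) is 480 mod 37 = 36.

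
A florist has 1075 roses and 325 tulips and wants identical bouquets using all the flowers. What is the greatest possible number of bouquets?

25

1075 = 5² · 43
325 = 5² · 13
Common: 5² = 25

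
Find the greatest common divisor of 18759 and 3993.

3

18759 = 3 · 13² · 37
3993 = 3 · 11³
Common: 3 = 3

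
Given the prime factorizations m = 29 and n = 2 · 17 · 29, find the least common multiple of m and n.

986

max exponent per prime: 2 · 17 · 29 = 986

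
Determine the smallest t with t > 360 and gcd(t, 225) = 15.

390

gcd(t, 225) = 15 forces 15 | t; write t = 15s. Then gcd(15s, 15·15) = 15·gcd(s, 15), so need gcd(s, 15) = 1.
15s > 360 gives s ≥ 25. The least s ≥ 25 coprime to 15 is 26, so t = 15·26 = 390.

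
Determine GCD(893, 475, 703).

gcd(893, 475): 893 = 1·475 + 418; 475 = 1·418 + 57; 418 = 7·57 + 19; 57 = 3·19 + 0 → 19
gcd(19, 703): 703 = 37·19 + 0 → 19

19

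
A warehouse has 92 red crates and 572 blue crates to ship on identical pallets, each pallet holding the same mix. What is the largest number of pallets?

Euclid: 572 = 6·92 + 20; 92 = 4·20 + 12; 20 = 1·12 + 8; 12 = 1·8 + 4; 8 = 2·4 + 0. Last nonzero remainder: 4.

4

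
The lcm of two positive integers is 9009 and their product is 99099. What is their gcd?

11

gcd·lcm = product, so gcd = 99099/9009 = 11.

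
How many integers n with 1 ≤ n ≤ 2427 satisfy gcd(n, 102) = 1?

102 = 2·3·17. Inclusion–exclusion on these primes:
2427 − ⌊2427/2⌋ − ⌊2427/3⌋ − ⌊2427/17⌋ + ⌊2427/6⌋ + ⌊2427/34⌋ + ⌊2427/51⌋ − ⌊2427/102⌋ = 762

762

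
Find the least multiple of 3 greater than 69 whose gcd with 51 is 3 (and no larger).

Multiples of 3 above 69: 3·24, 3·25, … . Need the cofactor coprime to 51/3 = 17.
Checking s = 24, 25, … the first with gcd(s, 17) = 1 is s = 24, giving 72.

72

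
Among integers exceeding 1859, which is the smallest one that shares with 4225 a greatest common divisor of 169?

gcd(m, 4225) = 169 forces 169 | m; write m = 169s. Then gcd(169s, 169·25) = 169·gcd(s, 25), so need gcd(s, 25) = 1.
169s > 1859 gives s ≥ 12. The least s ≥ 12 coprime to 25 is 12, so m = 169·12 = 2028.

2028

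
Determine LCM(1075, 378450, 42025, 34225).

37449681348150

1075 = 5² · 43; 378450 = 2 · 3² · 5² · 29²; 42025 = 5² · 41²; 34225 = 5² · 37²
lcm takes max exponent of each prime: 2 · 3² · 5² · 29² · 37² · 41² · 43 = 37449681348150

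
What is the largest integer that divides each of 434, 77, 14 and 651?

7

gcd(434, 77): 434 = 5·77 + 49; 77 = 1·49 + 28; 49 = 1·28 + 21; 28 = 1·21 + 7; 21 = 3·7 + 0 → 7
gcd(7, 14): 14 = 2·7 + 0 → 7
gcd(7, 651): 651 = 93·7 + 0 → 7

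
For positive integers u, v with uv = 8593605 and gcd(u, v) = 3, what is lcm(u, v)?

Since gcd(u,v)·lcm(u,v) = uv, lcm = 8593605/3 = 2864535.

2864535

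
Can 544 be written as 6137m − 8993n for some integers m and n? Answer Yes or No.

Yes

gcd(6137, 8993): 8993 = 1·6137 + 2856; 6137 = 2·2856 + 425; 2856 = 6·425 + 306; 425 = 1·306 + 119; 306 = 2·119 + 68; 119 = 1·68 + 51; 68 = 1·51 + 17; 51 = 3·17 + 0 → 17
17 divides 544, so a solution exists.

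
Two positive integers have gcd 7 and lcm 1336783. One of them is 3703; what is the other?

Using pq = gcd(p,q)·lcm(p,q) = 7·1336783 = 9357481, we get q = 9357481/3703 = 2527.

2527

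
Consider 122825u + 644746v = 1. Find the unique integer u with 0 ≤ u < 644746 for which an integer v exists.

485923

Euclid: 644746 = 5·122825 + 30621; 122825 = 4·30621 + 341; 30621 = 89·341 + 272; 341 = 1·272 + 69; 272 = 3·69 + 65; 69 = 1·65 + 4; 65 = 16·4 + 1; 4 = 4·1 + 0 → gcd = 1; 1 = 1·1.
Back-substitution yields 122825·(-158823) + 644746·(30256) = 1, so one solution is u = -158823·1 = -158823, v = 30256·1 = 30256.
Solutions in u differ by 644746/1 = 644746; the one in [0, 644746) is -158823 mod 644746 = 485923.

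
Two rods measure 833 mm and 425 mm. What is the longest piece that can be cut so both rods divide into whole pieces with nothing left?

Euclid: 833 = 1·425 + 408; 425 = 1·408 + 17; 408 = 24·17 + 0. Last nonzero remainder: 17.

17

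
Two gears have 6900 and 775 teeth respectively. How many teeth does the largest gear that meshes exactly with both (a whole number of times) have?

Euclid: 6900 = 8·775 + 700; 775 = 1·700 + 75; 700 = 9·75 + 25; 75 = 3·25 + 0. Last nonzero remainder: 25.

25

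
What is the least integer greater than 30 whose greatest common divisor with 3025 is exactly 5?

35

gcd(x, 3025) = 5 forces 5 | x; write x = 5s. Then gcd(5s, 5·605) = 5·gcd(s, 605), so need gcd(s, 605) = 1.
5s > 30 gives s ≥ 7. The least s ≥ 7 coprime to 605 is 7, so x = 5·7 = 35.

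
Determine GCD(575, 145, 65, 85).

575 = 5² · 23; 145 = 5 · 29; 65 = 5 · 13; 85 = 5 · 17
gcd takes min exponent of each prime: 5 = 5

5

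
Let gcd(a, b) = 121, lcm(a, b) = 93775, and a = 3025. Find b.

a·b = gcd·lcm = 121·93775 = 11346775, so b = 11346775/3025 = 3751.

3751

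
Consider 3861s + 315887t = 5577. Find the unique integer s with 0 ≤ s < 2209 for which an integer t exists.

gcd(3861, 315887) = 143 (Euclid: 315887 = 81·3861 + 3146; 3861 = 1·3146 + 715; 3146 = 4·715 + 286; 715 = 2·286 + 143; 286 = 2·143 + 0), and 143 | 5577.
Extended Euclid: 3861·(900) + 315887·(-11) = 143. Scale by 39: s₀ = 35100.
General solution s = s₀ + 2209k; reducing mod 2209 gives s = 1965 (and t = -24).

1965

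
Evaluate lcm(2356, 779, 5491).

27916244

lcm(2356, 779) = 2356·779/gcd = 1835324/19 = 96596
lcm(96596, 5491) = 96596·5491/gcd = 530408636/19 = 27916244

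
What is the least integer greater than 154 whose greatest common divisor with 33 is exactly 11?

gcd(a, 33) = 11 forces 11 | a; write a = 11s. Then gcd(11s, 11·3) = 11·gcd(s, 3), so need gcd(s, 3) = 1.
11s > 154 gives s ≥ 15. The least s ≥ 15 coprime to 3 is 16, so a = 11·16 = 176.

176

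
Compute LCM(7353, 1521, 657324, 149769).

1848611347596

lcm(7353, 1521) = 7353·1521/gcd = 11183913/9 = 1242657
lcm(1242657, 657324) = 1242657·657324/gcd = 816828269868/171 = 4776773508
lcm(4776773508, 149769) = 4776773508·149769/gcd = 715412591519652/387 = 1848611347596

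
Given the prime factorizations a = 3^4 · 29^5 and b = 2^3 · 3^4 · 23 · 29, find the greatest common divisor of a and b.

min exponent per shared prime: 3^4 · 29 = 2349

2349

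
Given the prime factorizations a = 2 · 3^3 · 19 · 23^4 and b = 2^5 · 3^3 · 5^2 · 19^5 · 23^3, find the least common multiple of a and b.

max exponent per prime: 2^5 · 3^3 · 5^2 · 19^5 · 23^4 = 14966942837594400

14966942837594400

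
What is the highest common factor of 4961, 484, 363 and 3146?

4961 = 11² · 41; 484 = 2² · 11²; 363 = 3 · 11²; 3146 = 2 · 11² · 13
gcd takes min exponent of each prime: 11² = 121

121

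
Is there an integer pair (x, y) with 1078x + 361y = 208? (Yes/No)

By Bézout, 1078x + 361y = 208 has integer solutions iff gcd(1078, 361) | 208.
Euclid: 1078 = 2·361 + 356; 361 = 1·356 + 5; 356 = 71·5 + 1; 5 = 5·1 + 0. gcd = 1; 208 mod 1 = 0. Yes.

Yes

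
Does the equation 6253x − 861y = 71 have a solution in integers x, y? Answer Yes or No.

Yes

gcd(6253, 861): 6253 = 7·861 + 226; 861 = 3·226 + 183; 226 = 1·183 + 43; 183 = 4·43 + 11; 43 = 3·11 + 10; 11 = 1·10 + 1; 10 = 10·1 + 0 → 1
1 divides 71, so a solution exists.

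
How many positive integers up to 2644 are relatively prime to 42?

755

Prime factors of 42: 2, 3, 7. Count integers ≤ 2644 divisible by none of them.
By inclusion–exclusion: 2644 − ⌊2644/2⌋ − ⌊2644/3⌋ − ⌊2644/7⌋ + ⌊2644/6⌋ + ⌊2644/14⌋ + ⌊2644/21⌋ − ⌊2644/42⌋ = 755.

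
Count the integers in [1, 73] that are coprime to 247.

247 = 13·19. Inclusion–exclusion on these primes:
73 − ⌊73/13⌋ − ⌊73/19⌋ + ⌊73/247⌋ = 65

65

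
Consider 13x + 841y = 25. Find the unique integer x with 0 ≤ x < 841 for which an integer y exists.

196

gcd(13, 841) = 1 (Euclid: 841 = 64·13 + 9; 13 = 1·9 + 4; 9 = 2·4 + 1; 4 = 4·1 + 0), and 1 | 25.
Extended Euclid: 13·(-194) + 841·(3) = 1. Scale by 25: x₀ = -4850.
General solution x = x₀ + 841t; reducing mod 841 gives x = 196 (and y = -3).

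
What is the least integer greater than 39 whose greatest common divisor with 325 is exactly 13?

52

325 = 13·25. Any m with gcd(m, 325) = 13 is a multiple of 13, say 13s, with s coprime to 25.
Need s > 39/13, so s ≥ 4. First s ≥ 4 with gcd(s, 25) = 1 is s = 4. Thus m = 13·4 = 52.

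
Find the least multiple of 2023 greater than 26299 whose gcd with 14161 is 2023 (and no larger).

Multiples of 2023 above 26299: 2023·14, 2023·15, … . Need the cofactor coprime to 14161/2023 = 7.
Checking s = 14, 15, … the first with gcd(s, 7) = 1 is s = 15, giving 30345.

30345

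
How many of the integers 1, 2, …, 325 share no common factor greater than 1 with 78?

Prime factors of 78: 2, 3, 13. Count integers ≤ 325 divisible by none of them.
By inclusion–exclusion: 325 − ⌊325/2⌋ − ⌊325/3⌋ − ⌊325/13⌋ + ⌊325/6⌋ + ⌊325/26⌋ + ⌊325/39⌋ − ⌊325/78⌋ = 100.

100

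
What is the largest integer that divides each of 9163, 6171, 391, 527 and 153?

17

9163 = 7² · 11 · 17; 6171 = 3 · 11² · 17; 391 = 17 · 23; 527 = 17 · 31; 153 = 3² · 17
gcd takes min exponent of each prime: 17 = 17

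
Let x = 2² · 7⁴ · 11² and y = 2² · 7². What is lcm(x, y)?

1162084

max exponent per prime: 2² · 7⁴ · 11² = 1162084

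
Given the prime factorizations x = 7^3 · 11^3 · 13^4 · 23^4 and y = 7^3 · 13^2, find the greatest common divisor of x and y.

min exponent per shared prime: 7^3 · 13^2 = 57967

57967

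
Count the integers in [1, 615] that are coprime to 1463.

1463 = 7·11·19. Inclusion–exclusion on these primes:
615 − ⌊615/7⌋ − ⌊615/11⌋ − ⌊615/19⌋ + ⌊615/77⌋ + ⌊615/133⌋ + ⌊615/209⌋ − ⌊615/1463⌋ = 454

454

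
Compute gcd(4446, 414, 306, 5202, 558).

4446 = 2 · 3² · 13 · 19; 414 = 2 · 3² · 23; 306 = 2 · 3² · 17; 5202 = 2 · 3² · 17²; 558 = 2 · 3² · 31
gcd takes min exponent of each prime: 2 · 3² = 18

18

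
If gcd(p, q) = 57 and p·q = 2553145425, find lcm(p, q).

gcd·lcm = product, so lcm = 2553145425/57 = 44792025.

44792025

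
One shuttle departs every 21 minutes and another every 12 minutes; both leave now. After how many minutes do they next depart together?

gcd first: 21 = 1·12 + 9; 12 = 1·9 + 3; 9 = 3·3 + 0 → gcd = 3
lcm = 21·12/gcd = 252/3 = 84

84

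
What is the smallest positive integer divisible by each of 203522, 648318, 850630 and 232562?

96934682344830

203522 = 2 · 11² · 29²; 648318 = 2 · 3 · 11² · 19 · 47; 850630 = 2 · 5 · 11² · 19 · 37; 232562 = 2 · 11² · 31²
lcm takes max exponent of each prime: 2 · 3 · 5 · 11² · 19 · 29² · 31² · 37 · 47 = 96934682344830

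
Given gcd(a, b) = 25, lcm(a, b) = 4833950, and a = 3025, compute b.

a·b = gcd·lcm = 25·4833950 = 120848750, so b = 120848750/3025 = 39950.

39950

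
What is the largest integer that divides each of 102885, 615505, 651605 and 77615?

1805

102885 = 3 · 5 · 19³; 615505 = 5 · 11 · 19² · 31; 651605 = 5 · 19⁴; 77615 = 5 · 19² · 43
gcd takes min exponent of each prime: 5 · 19² = 1805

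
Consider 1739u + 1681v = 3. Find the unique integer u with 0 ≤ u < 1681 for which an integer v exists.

Reduce mod 1681: 1739u ≡ 3 (mod 1681). With g = gcd(1739, 1681) = 1 dividing 3, divide through: 1739u ≡ 3 (mod 1681).
Since gcd(1739, 1681) = 1, u ≡ 3·(1739)⁻¹ ≡ 87 (mod 1681). Smallest non-negative: 87.

87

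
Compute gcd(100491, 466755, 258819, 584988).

100491 = 3 · 19 · 41 · 43; 466755 = 3 · 5 · 29² · 37; 258819 = 3 · 11² · 23 · 31; 584988 = 2² · 3 · 29 · 41²
gcd takes min exponent of each prime: 3 = 3

3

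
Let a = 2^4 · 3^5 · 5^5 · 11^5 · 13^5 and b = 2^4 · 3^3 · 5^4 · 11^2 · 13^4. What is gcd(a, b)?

933087870000

min exponent per shared prime: 2^4 · 3^3 · 5^4 · 11^2 · 13^4 = 933087870000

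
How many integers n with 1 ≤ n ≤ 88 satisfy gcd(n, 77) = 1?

69

77 = 7·11. Inclusion–exclusion on these primes:
88 − ⌊88/7⌋ − ⌊88/11⌋ + ⌊88/77⌋ = 69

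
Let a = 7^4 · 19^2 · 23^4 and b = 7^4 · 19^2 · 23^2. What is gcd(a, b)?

458516569

min exponent per shared prime: 7^4 · 19^2 · 23^2 = 458516569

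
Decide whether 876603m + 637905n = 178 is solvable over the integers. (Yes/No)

No

By Bézout, 876603m + 637905n = 178 has integer solutions iff gcd(876603, 637905) | 178.
Euclid: 876603 = 1·637905 + 238698; 637905 = 2·238698 + 160509; 238698 = 1·160509 + 78189; 160509 = 2·78189 + 4131; 78189 = 18·4131 + 3831; 4131 = 1·3831 + 300; 3831 = 12·300 + 231; 300 = 1·231 + 69; 231 = 3·69 + 24; 69 = 2·24 + 21; 24 = 1·21 + 3; 21 = 7·3 + 0. gcd = 3; 178 mod 3 = 1. No.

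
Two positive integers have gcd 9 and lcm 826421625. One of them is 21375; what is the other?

347967

a·b = gcd·lcm = 9·826421625 = 7437794625, so b = 7437794625/21375 = 347967.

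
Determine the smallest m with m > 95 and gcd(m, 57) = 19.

57 = 19·3. Any m with gcd(m, 57) = 19 is a multiple of 19, say 19s, with s coprime to 3.
Need s > 95/19, so s ≥ 6. First s ≥ 6 with gcd(s, 3) = 1 is s = 7. Thus m = 19·7 = 133.

133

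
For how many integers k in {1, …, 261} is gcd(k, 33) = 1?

Prime factors of 33: 3, 11. Count integers ≤ 261 divisible by none of them.
By inclusion–exclusion: 261 − ⌊261/3⌋ − ⌊261/11⌋ + ⌊261/33⌋ = 158.

158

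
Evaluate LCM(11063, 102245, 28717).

192206183455

11063 = 13 · 23 · 37; 102245 = 5 · 11² · 13²; 28717 = 13 · 47²
lcm takes max exponent of each prime: 5 · 11² · 13² · 23 · 37 · 47² = 192206183455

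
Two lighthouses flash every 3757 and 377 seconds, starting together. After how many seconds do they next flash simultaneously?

108953

3757 = 13 · 17²; 377 = 13 · 29
max exponents: 13 · 17² · 29 = 108953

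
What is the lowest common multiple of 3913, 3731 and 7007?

3913 = 7 · 13 · 43; 3731 = 7 · 13 · 41; 7007 = 7² · 11 · 13
lcm takes max exponent of each prime: 7² · 11 · 13 · 41 · 43 = 12353341

12353341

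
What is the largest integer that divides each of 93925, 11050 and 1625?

325

gcd(93925, 11050): 93925 = 8·11050 + 5525; 11050 = 2·5525 + 0 → 5525
gcd(5525, 1625): 5525 = 3·1625 + 650; 1625 = 2·650 + 325; 650 = 2·325 + 0 → 325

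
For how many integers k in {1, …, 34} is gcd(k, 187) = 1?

Prime factors of 187: 11, 17. Count integers ≤ 34 divisible by none of them.
By inclusion–exclusion: 34 − ⌊34/11⌋ − ⌊34/17⌋ + ⌊34/187⌋ = 29.

29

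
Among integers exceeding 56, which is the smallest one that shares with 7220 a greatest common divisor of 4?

64

7220 = 4·1805. Any k with gcd(k, 7220) = 4 is a multiple of 4, say 4s, with s coprime to 1805.
Need s > 56/4, so s ≥ 15. First s ≥ 15 with gcd(s, 1805) = 1 is s = 16. Thus k = 4·16 = 64.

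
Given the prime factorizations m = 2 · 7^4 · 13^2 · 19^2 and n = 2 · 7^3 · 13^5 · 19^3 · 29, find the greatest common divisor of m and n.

min exponent per shared prime: 2 · 7^3 · 13^2 · 19^2 = 41852174

41852174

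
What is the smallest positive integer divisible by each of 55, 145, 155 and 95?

939455

55 = 5 · 11; 145 = 5 · 29; 155 = 5 · 31; 95 = 5 · 19
lcm takes max exponent of each prime: 5 · 11 · 19 · 29 · 31 = 939455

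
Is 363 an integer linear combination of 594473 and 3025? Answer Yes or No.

Yes

gcd(594473, 3025): 594473 = 196·3025 + 1573; 3025 = 1·1573 + 1452; 1573 = 1·1452 + 121; 1452 = 12·121 + 0 → 121
121 divides 363, so a solution exists.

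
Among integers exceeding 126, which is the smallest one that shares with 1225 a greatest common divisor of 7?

1225 = 7·175. Any a with gcd(a, 1225) = 7 is a multiple of 7, say 7s, with s coprime to 175.
Need s > 126/7, so s ≥ 19. First s ≥ 19 with gcd(s, 175) = 1 is s = 19. Thus a = 7·19 = 133.

133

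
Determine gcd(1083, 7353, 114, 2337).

57

gcd(1083, 7353): 7353 = 6·1083 + 855; 1083 = 1·855 + 228; 855 = 3·228 + 171; 228 = 1·171 + 57; 171 = 3·57 + 0 → 57
gcd(57, 114): 114 = 2·57 + 0 → 57
gcd(57, 2337): 2337 = 41·57 + 0 → 57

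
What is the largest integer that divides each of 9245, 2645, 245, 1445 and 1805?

5

gcd(9245, 2645): 9245 = 3·2645 + 1310; 2645 = 2·1310 + 25; 1310 = 52·25 + 10; 25 = 2·10 + 5; 10 = 2·5 + 0 → 5
gcd(5, 245): 245 = 49·5 + 0 → 5
gcd(5, 1445): 1445 = 289·5 + 0 → 5
gcd(5, 1805): 1805 = 361·5 + 0 → 5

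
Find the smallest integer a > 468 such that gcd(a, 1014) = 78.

546

1014 = 78·13. Any a with gcd(a, 1014) = 78 is a multiple of 78, say 78s, with s coprime to 13.
Need s > 468/78, so s ≥ 7. First s ≥ 7 with gcd(s, 13) = 1 is s = 7. Thus a = 78·7 = 546.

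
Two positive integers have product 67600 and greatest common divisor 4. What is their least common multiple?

16900

Since gcd(a,b)·lcm(a,b) = ab, lcm = 67600/4 = 16900.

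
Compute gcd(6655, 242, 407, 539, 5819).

11

gcd(6655, 242): 6655 = 27·242 + 121; 242 = 2·121 + 0 → 121
gcd(121, 407): 407 = 3·121 + 44; 121 = 2·44 + 33; 44 = 1·33 + 11; 33 = 3·11 + 0 → 11
gcd(11, 539): 539 = 49·11 + 0 → 11
gcd(11, 5819): 5819 = 529·11 + 0 → 11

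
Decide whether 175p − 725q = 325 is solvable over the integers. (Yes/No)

gcd(175, 725): 725 = 4·175 + 25; 175 = 7·25 + 0 → 25
25 divides 325, so a solution exists.

Yes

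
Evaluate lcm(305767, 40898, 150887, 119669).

2964159724526

305767 = 7 · 11² · 19²; 40898 = 2 · 11² · 13²; 150887 = 11² · 29 · 43; 119669 = 11² · 23 · 43
lcm takes max exponent of each prime: 2 · 7 · 11² · 13² · 19² · 23 · 29 · 43 = 2964159724526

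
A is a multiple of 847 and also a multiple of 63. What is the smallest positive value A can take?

7623

gcd first: 847 = 13·63 + 28; 63 = 2·28 + 7; 28 = 4·7 + 0 → gcd = 7
lcm = 847·63/gcd = 53361/7 = 7623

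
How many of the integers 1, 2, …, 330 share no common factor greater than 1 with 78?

78 = 2·3·13. Inclusion–exclusion on these primes:
330 − ⌊330/2⌋ − ⌊330/3⌋ − ⌊330/13⌋ + ⌊330/6⌋ + ⌊330/26⌋ + ⌊330/39⌋ − ⌊330/78⌋ = 101

101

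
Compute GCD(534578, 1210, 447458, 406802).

534578 = 2 · 11² · 47²; 1210 = 2 · 5 · 11²; 447458 = 2 · 11² · 43²; 406802 = 2 · 11² · 41²
gcd takes min exponent of each prime: 2 · 11² = 242

242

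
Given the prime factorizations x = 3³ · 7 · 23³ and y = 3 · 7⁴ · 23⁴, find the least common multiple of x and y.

max exponent per prime: 3³ · 7⁴ · 23⁴ = 18141252507

18141252507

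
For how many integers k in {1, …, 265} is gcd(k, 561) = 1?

152

561 = 3·11·17. Inclusion–exclusion on these primes:
265 − ⌊265/3⌋ − ⌊265/11⌋ − ⌊265/17⌋ + ⌊265/33⌋ + ⌊265/51⌋ + ⌊265/187⌋ − ⌊265/561⌋ = 152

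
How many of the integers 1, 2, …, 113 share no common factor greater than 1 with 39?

70

39 = 3·13. Inclusion–exclusion on these primes:
113 − ⌊113/3⌋ − ⌊113/13⌋ + ⌊113/39⌋ = 70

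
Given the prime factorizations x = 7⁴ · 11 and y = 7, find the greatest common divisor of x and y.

min exponent per shared prime: 7 = 7

7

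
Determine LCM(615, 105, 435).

615 = 3 · 5 · 41; 105 = 3 · 5 · 7; 435 = 3 · 5 · 29
lcm takes max exponent of each prime: 3 · 5 · 7 · 29 · 41 = 124845

124845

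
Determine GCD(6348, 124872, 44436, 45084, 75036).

gcd(6348, 124872): 124872 = 19·6348 + 4260; 6348 = 1·4260 + 2088; 4260 = 2·2088 + 84; 2088 = 24·84 + 72; 84 = 1·72 + 12; 72 = 6·12 + 0 → 12
gcd(12, 44436): 44436 = 3703·12 + 0 → 12
gcd(12, 45084): 45084 = 3757·12 + 0 → 12
gcd(12, 75036): 75036 = 6253·12 + 0 → 12

12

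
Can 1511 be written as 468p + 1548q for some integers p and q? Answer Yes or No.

gcd(468, 1548): 1548 = 3·468 + 144; 468 = 3·144 + 36; 144 = 4·36 + 0 → 36
36 does not divide 1511, so a solution does not exist.

No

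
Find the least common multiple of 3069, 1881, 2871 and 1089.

3069 = 3² · 11 · 31; 1881 = 3² · 11 · 19; 2871 = 3² · 11 · 29; 1089 = 3² · 11²
lcm takes max exponent of each prime: 3² · 11² · 19 · 29 · 31 = 18601209

18601209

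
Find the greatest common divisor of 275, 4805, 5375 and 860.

gcd(275, 4805): 4805 = 17·275 + 130; 275 = 2·130 + 15; 130 = 8·15 + 10; 15 = 1·10 + 5; 10 = 2·5 + 0 → 5
gcd(5, 5375): 5375 = 1075·5 + 0 → 5
gcd(5, 860): 860 = 172·5 + 0 → 5

5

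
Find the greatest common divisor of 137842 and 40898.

2

Euclid: 137842 = 3·40898 + 15148; 40898 = 2·15148 + 10602; 15148 = 1·10602 + 4546; 10602 = 2·4546 + 1510; 4546 = 3·1510 + 16; 1510 = 94·16 + 6; 16 = 2·6 + 4; 6 = 1·4 + 2; 4 = 2·2 + 0. Last nonzero remainder: 2.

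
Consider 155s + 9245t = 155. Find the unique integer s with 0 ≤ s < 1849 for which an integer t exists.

1

Euclid: 9245 = 59·155 + 100; 155 = 1·100 + 55; 100 = 1·55 + 45; 55 = 1·45 + 10; 45 = 4·10 + 5; 10 = 2·5 + 0 → gcd = 5; 155 = 5·31.
Back-substitution yields 155·(-835) + 9245·(14) = 5, so one solution is s = -835·31 = -25885, t = 14·31 = 434.
Solutions in s differ by 9245/5 = 1849; the one in [0, 1849) is -25885 mod 1849 = 1.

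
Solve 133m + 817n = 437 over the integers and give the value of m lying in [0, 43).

34

Reduce mod 817: 133m ≡ 437 (mod 817). With g = gcd(133, 817) = 19 dividing 437, divide through: 7m ≡ 23 (mod 43).
Since gcd(7, 43) = 1, m ≡ 23·(7)⁻¹ ≡ 34 (mod 43). Smallest non-negative: 34.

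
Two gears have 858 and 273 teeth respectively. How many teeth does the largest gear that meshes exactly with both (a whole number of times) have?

39

Euclid: 858 = 3·273 + 39; 273 = 7·39 + 0. Last nonzero remainder: 39.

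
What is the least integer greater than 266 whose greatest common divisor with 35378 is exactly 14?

35378 = 14·2527. Any x with gcd(x, 35378) = 14 is a multiple of 14, say 14s, with s coprime to 2527.
Need s > 266/14, so s ≥ 20. First s ≥ 20 with gcd(s, 2527) = 1 is s = 20. Thus x = 14·20 = 280.

280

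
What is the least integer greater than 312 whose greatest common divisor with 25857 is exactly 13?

25857 = 13·1989. Any k with gcd(k, 25857) = 13 is a multiple of 13, say 13s, with s coprime to 1989.
Need s > 312/13, so s ≥ 25. First s ≥ 25 with gcd(s, 1989) = 1 is s = 25. Thus k = 13·25 = 325.

325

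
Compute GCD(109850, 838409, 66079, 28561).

169

gcd(109850, 838409): 838409 = 7·109850 + 69459; 109850 = 1·69459 + 40391; 69459 = 1·40391 + 29068; 40391 = 1·29068 + 11323; 29068 = 2·11323 + 6422; 11323 = 1·6422 + 4901; 6422 = 1·4901 + 1521; 4901 = 3·1521 + 338; 1521 = 4·338 + 169; 338 = 2·169 + 0 → 169
gcd(169, 66079): 66079 = 391·169 + 0 → 169
gcd(169, 28561): 28561 = 169·169 + 0 → 169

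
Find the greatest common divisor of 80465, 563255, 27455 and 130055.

95

gcd(80465, 563255): 563255 = 7·80465 + 0 → 80465
gcd(80465, 27455): 80465 = 2·27455 + 25555; 27455 = 1·25555 + 1900; 25555 = 13·1900 + 855; 1900 = 2·855 + 190; 855 = 4·190 + 95; 190 = 2·95 + 0 → 95
gcd(95, 130055): 130055 = 1369·95 + 0 → 95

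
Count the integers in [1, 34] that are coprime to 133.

133 = 7·19. Inclusion–exclusion on these primes:
34 − ⌊34/7⌋ − ⌊34/19⌋ + ⌊34/133⌋ = 29

29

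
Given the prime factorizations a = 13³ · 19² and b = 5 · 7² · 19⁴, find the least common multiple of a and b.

70147233065

max exponent per prime: 5 · 7² · 13³ · 19⁴ = 70147233065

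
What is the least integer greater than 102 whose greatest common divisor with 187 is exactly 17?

187 = 17·11. Any x with gcd(x, 187) = 17 is a multiple of 17, say 17s, with s coprime to 11.
Need s > 102/17, so s ≥ 7. First s ≥ 7 with gcd(s, 11) = 1 is s = 7. Thus x = 17·7 = 119.

119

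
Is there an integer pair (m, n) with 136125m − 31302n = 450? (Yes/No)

gcd(136125, 31302): 136125 = 4·31302 + 10917; 31302 = 2·10917 + 9468; 10917 = 1·9468 + 1449; 9468 = 6·1449 + 774; 1449 = 1·774 + 675; 774 = 1·675 + 99; 675 = 6·99 + 81; 99 = 1·81 + 18; 81 = 4·18 + 9; 18 = 2·9 + 0 → 9
9 divides 450, so a solution exists.

Yes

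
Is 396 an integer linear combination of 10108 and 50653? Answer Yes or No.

By Bézout, 10108p + 50653q = 396 has integer solutions iff gcd(10108, 50653) | 396.
Euclid: 50653 = 5·10108 + 113; 10108 = 89·113 + 51; 113 = 2·51 + 11; 51 = 4·11 + 7; 11 = 1·7 + 4; 7 = 1·4 + 3; 4 = 1·3 + 1; 3 = 3·1 + 0. gcd = 1; 396 mod 1 = 0. Yes.

Yes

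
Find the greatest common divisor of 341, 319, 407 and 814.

gcd(341, 319): 341 = 1·319 + 22; 319 = 14·22 + 11; 22 = 2·11 + 0 → 11
gcd(11, 407): 407 = 37·11 + 0 → 11
gcd(11, 814): 814 = 74·11 + 0 → 11

11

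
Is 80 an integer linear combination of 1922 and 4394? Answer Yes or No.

gcd(1922, 4394): 4394 = 2·1922 + 550; 1922 = 3·550 + 272; 550 = 2·272 + 6; 272 = 45·6 + 2; 6 = 3·2 + 0 → 2
2 divides 80, so a solution exists.

Yes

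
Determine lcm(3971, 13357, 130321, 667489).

lcm(3971, 13357) = 3971·13357/gcd = 53040647/361 = 146927
lcm(146927, 130321) = 146927·130321/gcd = 19147673567/361 = 53040647
lcm(53040647, 667489) = 53040647·667489/gcd = 35404048425383/361 = 98072156303

98072156303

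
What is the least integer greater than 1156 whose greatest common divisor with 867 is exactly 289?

867 = 289·3. Any k with gcd(k, 867) = 289 is a multiple of 289, say 289s, with s coprime to 3.
Need s > 1156/289, so s ≥ 5. First s ≥ 5 with gcd(s, 3) = 1 is s = 5. Thus k = 289·5 = 1445.

1445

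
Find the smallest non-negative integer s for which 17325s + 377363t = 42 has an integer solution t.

Reduce mod 377363: 17325s ≡ 42 (mod 377363). With g = gcd(17325, 377363) = 7 dividing 42, divide through: 2475s ≡ 6 (mod 53909).
Since gcd(2475, 53909) = 1, s ≡ 6·(2475)⁻¹ ≡ 7972 (mod 53909). Smallest non-negative: 7972.

7972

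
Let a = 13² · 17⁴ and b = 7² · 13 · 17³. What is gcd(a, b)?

63869

min exponent per shared prime: 13 · 17³ = 63869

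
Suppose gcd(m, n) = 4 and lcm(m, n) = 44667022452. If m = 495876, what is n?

360308

Using mn = gcd(m,n)·lcm(m,n) = 4·44667022452 = 178668089808, we get n = 178668089808/495876 = 360308.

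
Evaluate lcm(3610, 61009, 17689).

3610 = 2 · 5 · 19²; 61009 = 13² · 19²; 17689 = 7² · 19²
lcm takes max exponent of each prime: 2 · 5 · 7² · 13² · 19² = 29894410

29894410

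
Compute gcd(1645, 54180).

35

Euclid: 54180 = 32·1645 + 1540; 1645 = 1·1540 + 105; 1540 = 14·105 + 70; 105 = 1·70 + 35; 70 = 2·35 + 0. Last nonzero remainder: 35.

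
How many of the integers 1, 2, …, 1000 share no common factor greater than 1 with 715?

Prime factors of 715: 5, 11, 13. Count integers ≤ 1000 divisible by none of them.
By inclusion–exclusion: 1000 − ⌊1000/5⌋ − ⌊1000/11⌋ − ⌊1000/13⌋ + ⌊1000/55⌋ + ⌊1000/65⌋ + ⌊1000/143⌋ − ⌊1000/715⌋ = 672.

672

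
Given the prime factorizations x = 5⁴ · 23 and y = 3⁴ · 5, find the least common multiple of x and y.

max exponent per prime: 3⁴ · 5⁴ · 23 = 1164375

1164375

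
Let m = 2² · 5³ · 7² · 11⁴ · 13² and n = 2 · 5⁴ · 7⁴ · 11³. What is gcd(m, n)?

16304750

min exponent per shared prime: 2 · 5³ · 7² · 11³ = 16304750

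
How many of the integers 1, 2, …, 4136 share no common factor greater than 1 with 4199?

Prime factors of 4199: 13, 17, 19. Count integers ≤ 4136 divisible by none of them.
By inclusion–exclusion: 4136 − ⌊4136/13⌋ − ⌊4136/17⌋ − ⌊4136/19⌋ + ⌊4136/221⌋ + ⌊4136/247⌋ + ⌊4136/323⌋ − ⌊4136/4199⌋ = 3404.

3404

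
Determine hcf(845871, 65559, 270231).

gcd(845871, 65559): 845871 = 12·65559 + 59163; 65559 = 1·59163 + 6396; 59163 = 9·6396 + 1599; 6396 = 4·1599 + 0 → 1599
gcd(1599, 270231): 270231 = 169·1599 + 0 → 1599

1599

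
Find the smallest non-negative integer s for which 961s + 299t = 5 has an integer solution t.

229

gcd(961, 299) = 1 (Euclid: 961 = 3·299 + 64; 299 = 4·64 + 43; 64 = 1·43 + 21; 43 = 2·21 + 1; 21 = 21·1 + 0), and 1 | 5.
Extended Euclid: 961·(-14) + 299·(45) = 1. Scale by 5: s₀ = -70.
General solution s = s₀ + 299k; reducing mod 299 gives s = 229 (and t = -736).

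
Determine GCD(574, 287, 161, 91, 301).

7

gcd(574, 287): 574 = 2·287 + 0 → 287
gcd(287, 161): 287 = 1·161 + 126; 161 = 1·126 + 35; 126 = 3·35 + 21; 35 = 1·21 + 14; 21 = 1·14 + 7; 14 = 2·7 + 0 → 7
gcd(7, 91): 91 = 13·7 + 0 → 7
gcd(7, 301): 301 = 43·7 + 0 → 7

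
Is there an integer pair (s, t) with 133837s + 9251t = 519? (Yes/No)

gcd(133837, 9251): 133837 = 14·9251 + 4323; 9251 = 2·4323 + 605; 4323 = 7·605 + 88; 605 = 6·88 + 77; 88 = 1·77 + 11; 77 = 7·11 + 0 → 11
11 does not divide 519, so a solution does not exist.

No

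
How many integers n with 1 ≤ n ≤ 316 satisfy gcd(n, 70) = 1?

70 = 2·5·7. Inclusion–exclusion on these primes:
316 − ⌊316/2⌋ − ⌊316/5⌋ − ⌊316/7⌋ + ⌊316/10⌋ + ⌊316/14⌋ + ⌊316/35⌋ − ⌊316/70⌋ = 108

108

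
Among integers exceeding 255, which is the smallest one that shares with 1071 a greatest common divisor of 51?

408

Multiples of 51 above 255: 51·6, 51·7, … . Need the cofactor coprime to 1071/51 = 21.
Checking s = 6, 7, … the first with gcd(s, 21) = 1 is s = 8, giving 408.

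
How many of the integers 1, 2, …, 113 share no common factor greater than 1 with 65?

84

Prime factors of 65: 5, 13. Count integers ≤ 113 divisible by none of them.
By inclusion–exclusion: 113 − ⌊113/5⌋ − ⌊113/13⌋ + ⌊113/65⌋ = 84.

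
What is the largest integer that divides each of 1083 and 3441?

3

Euclid: 3441 = 3·1083 + 192; 1083 = 5·192 + 123; 192 = 1·123 + 69; 123 = 1·69 + 54; 69 = 1·54 + 15; 54 = 3·15 + 9; 15 = 1·9 + 6; 9 = 1·6 + 3; 6 = 2·3 + 0. Last nonzero remainder: 3.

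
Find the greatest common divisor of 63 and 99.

Euclid: 99 = 1·63 + 36; 63 = 1·36 + 27; 36 = 1·27 + 9; 27 = 3·9 + 0. Last nonzero remainder: 9.

9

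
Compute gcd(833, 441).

49

Euclid: 833 = 1·441 + 392; 441 = 1·392 + 49; 392 = 8·49 + 0. Last nonzero remainder: 49.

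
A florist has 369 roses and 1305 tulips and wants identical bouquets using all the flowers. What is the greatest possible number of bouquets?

369 = 3² · 41
1305 = 3² · 5 · 29
Common: 3² = 9

9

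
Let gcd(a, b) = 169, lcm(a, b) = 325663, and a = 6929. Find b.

a·b = gcd·lcm = 169·325663 = 55037047, so b = 55037047/6929 = 7943.

7943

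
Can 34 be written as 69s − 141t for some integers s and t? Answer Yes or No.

No

gcd(69, 141): 141 = 2·69 + 3; 69 = 23·3 + 0 → 3
3 does not divide 34, so a solution does not exist.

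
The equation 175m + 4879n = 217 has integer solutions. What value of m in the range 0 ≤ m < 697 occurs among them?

gcd(175, 4879) = 7 (Euclid: 4879 = 27·175 + 154; 175 = 1·154 + 21; 154 = 7·21 + 7; 21 = 3·7 + 0), and 7 | 217.
Extended Euclid: 175·(-223) + 4879·(8) = 7. Scale by 31: m₀ = -6913.
General solution m = m₀ + 697t; reducing mod 697 gives m = 57 (and n = -2).

57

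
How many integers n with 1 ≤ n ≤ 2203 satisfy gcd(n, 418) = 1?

418 = 2·11·19. Inclusion–exclusion on these primes:
2203 − ⌊2203/2⌋ − ⌊2203/11⌋ − ⌊2203/19⌋ + ⌊2203/22⌋ + ⌊2203/38⌋ + ⌊2203/209⌋ − ⌊2203/418⌋ = 949

949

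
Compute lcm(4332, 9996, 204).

3608556

4332 = 2² · 3 · 19²; 9996 = 2² · 3 · 7² · 17; 204 = 2² · 3 · 17
lcm takes max exponent of each prime: 2² · 3 · 7² · 17 · 19² = 3608556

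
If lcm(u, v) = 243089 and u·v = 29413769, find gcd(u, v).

From gcd × lcm = uv: gcd = 29413769 / 243089 = 121.

121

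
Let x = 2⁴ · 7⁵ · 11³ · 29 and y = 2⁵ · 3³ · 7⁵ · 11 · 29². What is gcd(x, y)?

85782928

min exponent per shared prime: 2⁴ · 7⁵ · 11 · 29 = 85782928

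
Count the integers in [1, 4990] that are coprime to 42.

1426

42 = 2·3·7. Inclusion–exclusion on these primes:
4990 − ⌊4990/2⌋ − ⌊4990/3⌋ − ⌊4990/7⌋ + ⌊4990/6⌋ + ⌊4990/14⌋ + ⌊4990/21⌋ − ⌊4990/42⌋ = 1426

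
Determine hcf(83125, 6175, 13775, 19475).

475

gcd(83125, 6175): 83125 = 13·6175 + 2850; 6175 = 2·2850 + 475; 2850 = 6·475 + 0 → 475
gcd(475, 13775): 13775 = 29·475 + 0 → 475
gcd(475, 19475): 19475 = 41·475 + 0 → 475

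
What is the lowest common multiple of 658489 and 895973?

658489 = 13 · 37³; 895973 = 13 · 41³
max exponents: 13 · 37³ · 41³ = 45383720369

45383720369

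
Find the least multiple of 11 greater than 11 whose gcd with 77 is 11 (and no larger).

Multiples of 11 above 11: 11·2, 11·3, … . Need the cofactor coprime to 77/11 = 7.
Checking s = 2, 3, … the first with gcd(s, 7) = 1 is s = 2, giving 22.

22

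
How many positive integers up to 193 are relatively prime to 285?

98

Prime factors of 285: 3, 5, 19. Count integers ≤ 193 divisible by none of them.
By inclusion–exclusion: 193 − ⌊193/3⌋ − ⌊193/5⌋ − ⌊193/19⌋ + ⌊193/15⌋ + ⌊193/57⌋ + ⌊193/95⌋ − ⌊193/285⌋ = 98.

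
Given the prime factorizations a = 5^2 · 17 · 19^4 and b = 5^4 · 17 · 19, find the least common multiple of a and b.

max exponent per prime: 5^4 · 17 · 19^4 = 1384660625

1384660625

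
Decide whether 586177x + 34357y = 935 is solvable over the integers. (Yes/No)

Yes

By Bézout, 586177x + 34357y = 935 has integer solutions iff gcd(586177, 34357) | 935.
Euclid: 586177 = 17·34357 + 2108; 34357 = 16·2108 + 629; 2108 = 3·629 + 221; 629 = 2·221 + 187; 221 = 1·187 + 34; 187 = 5·34 + 17; 34 = 2·17 + 0. gcd = 17; 935 mod 17 = 0. Yes.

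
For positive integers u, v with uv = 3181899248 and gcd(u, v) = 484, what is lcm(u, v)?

For any two positive integers, gcd × lcm equals their product. Hence lcm = 3181899248 / 484 = 6574172.

6574172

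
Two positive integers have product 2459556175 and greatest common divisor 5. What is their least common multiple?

Since gcd(m,n)·lcm(m,n) = mn, lcm = 2459556175/5 = 491911235.

491911235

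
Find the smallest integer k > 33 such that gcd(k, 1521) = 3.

Multiples of 3 above 33: 3·12, 3·13, … . Need the cofactor coprime to 1521/3 = 507.
Checking s = 12, 13, … the first with gcd(s, 507) = 1 is s = 14, giving 42.

42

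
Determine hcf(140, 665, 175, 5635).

gcd(140, 665): 665 = 4·140 + 105; 140 = 1·105 + 35; 105 = 3·35 + 0 → 35
gcd(35, 175): 175 = 5·35 + 0 → 35
gcd(35, 5635): 5635 = 161·35 + 0 → 35

35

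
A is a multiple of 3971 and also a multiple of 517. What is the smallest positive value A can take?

gcd first: 3971 = 7·517 + 352; 517 = 1·352 + 165; 352 = 2·165 + 22; 165 = 7·22 + 11; 22 = 2·11 + 0 → gcd = 11
lcm = 3971·517/gcd = 2053007/11 = 186637

186637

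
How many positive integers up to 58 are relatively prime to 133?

47

Prime factors of 133: 7, 19. Count integers ≤ 58 divisible by none of them.
By inclusion–exclusion: 58 − ⌊58/7⌋ − ⌊58/19⌋ + ⌊58/133⌋ = 47.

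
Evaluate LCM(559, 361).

201799

gcd first: 559 = 1·361 + 198; 361 = 1·198 + 163; 198 = 1·163 + 35; 163 = 4·35 + 23; 35 = 1·23 + 12; 23 = 1·12 + 11; 12 = 1·11 + 1; 11 = 11·1 + 0 → gcd = 1
lcm = 559·361/gcd = 201799/1 = 201799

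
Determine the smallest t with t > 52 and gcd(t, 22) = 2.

22 = 2·11. Any t with gcd(t, 22) = 2 is a multiple of 2, say 2s, with s coprime to 11.
Need s > 52/2, so s ≥ 27. First s ≥ 27 with gcd(s, 11) = 1 is s = 27. Thus t = 2·27 = 54.

54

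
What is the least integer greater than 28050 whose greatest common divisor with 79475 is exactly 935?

28985

Multiples of 935 above 28050: 935·31, 935·32, … . Need the cofactor coprime to 79475/935 = 85.
Checking s = 31, 32, … the first with gcd(s, 85) = 1 is s = 31, giving 28985.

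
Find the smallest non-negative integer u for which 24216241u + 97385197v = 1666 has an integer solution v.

619055

Reduce mod 97385197: 24216241u ≡ 1666 (mod 97385197). With g = gcd(24216241, 97385197) = 49 dividing 1666, divide through: 494209u ≡ 34 (mod 1987453).
Since gcd(494209, 1987453) = 1, u ≡ 34·(494209)⁻¹ ≡ 619055 (mod 1987453). Smallest non-negative: 619055.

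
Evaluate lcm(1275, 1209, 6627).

1135039425

1275 = 3 · 5² · 17; 1209 = 3 · 13 · 31; 6627 = 3 · 47²
lcm takes max exponent of each prime: 3 · 5² · 13 · 17 · 31 · 47² = 1135039425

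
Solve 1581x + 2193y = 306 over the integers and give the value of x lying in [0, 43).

gcd(1581, 2193) = 51 (Euclid: 2193 = 1·1581 + 612; 1581 = 2·612 + 357; 612 = 1·357 + 255; 357 = 1·255 + 102; 255 = 2·102 + 51; 102 = 2·51 + 0), and 51 | 306.
Extended Euclid: 1581·(-18) + 2193·(13) = 51. Scale by 6: x₀ = -108.
General solution x = x₀ + 43t; reducing mod 43 gives x = 21 (and y = -15).

21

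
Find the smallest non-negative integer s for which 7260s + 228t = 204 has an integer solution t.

Euclid: 7260 = 31·228 + 192; 228 = 1·192 + 36; 192 = 5·36 + 12; 36 = 3·12 + 0 → gcd = 12; 204 = 12·17.
Back-substitution yields 7260·(6) + 228·(-191) = 12, so one solution is s = 6·17 = 102, t = -191·17 = -3247.
Solutions in s differ by 228/12 = 19; the one in [0, 19) is 102 mod 19 = 7.

7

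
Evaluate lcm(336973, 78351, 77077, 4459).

336973 = 7² · 13 · 23²; 78351 = 3 · 7² · 13 · 41; 77077 = 7² · 11² · 13; 4459 = 7³ · 13
lcm takes max exponent of each prime: 3 · 7³ · 11² · 13 · 23² · 41 = 35106184113

35106184113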